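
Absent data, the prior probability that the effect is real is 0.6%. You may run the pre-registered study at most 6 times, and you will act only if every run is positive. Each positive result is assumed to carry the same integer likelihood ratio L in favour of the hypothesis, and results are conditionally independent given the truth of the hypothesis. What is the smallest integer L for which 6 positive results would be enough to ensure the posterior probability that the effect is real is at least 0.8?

Prior odds = 0.006/0.994 = 3/497.
Target odds = 0.8/0.2 = 4.
Need L⁶ ≥ 4 ÷ (3/497) = 1988/3.
2⁶ = 64 < 1988/3 ≤ 729 = 3⁶, so L = 3.

3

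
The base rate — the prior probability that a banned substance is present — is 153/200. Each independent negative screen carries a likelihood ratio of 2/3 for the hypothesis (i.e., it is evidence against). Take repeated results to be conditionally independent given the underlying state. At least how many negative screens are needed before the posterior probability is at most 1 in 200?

Prior odds = 0.765/0.235 = 153/47.
Likelihood ratio per negative screen = 2/3.
Target odds: 0.005 ÷ 0.995 = 1/199.
Need (153/47) × (2/3)ⁿ ≤ 1/199, i.e. (2/3)ⁿ ≤ 47/30447.
(2/3)¹⁵ = 32768/14348907 is still above 47/30447 but (2/3)¹⁶ = 65536/43046721 is at or below it, so n = 16.

16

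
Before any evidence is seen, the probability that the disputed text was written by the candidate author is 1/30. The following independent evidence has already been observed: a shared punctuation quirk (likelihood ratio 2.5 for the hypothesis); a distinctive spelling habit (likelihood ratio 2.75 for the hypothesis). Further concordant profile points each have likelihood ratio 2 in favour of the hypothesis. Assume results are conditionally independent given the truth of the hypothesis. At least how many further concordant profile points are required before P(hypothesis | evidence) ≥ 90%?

6

Prior odds = (1/30)/(29/30) = 1/29.
Combined Bayes factor of the evidence already in hand = 2.5 × 2.75 = 6.875.
Odds after that evidence = (1/29) × 6.875 = 55/232.
Target odds = 0.9/0.1 = 9.
Need 2ⁿ ≥ 9 ÷ (55/232) = 2088/55.
2⁵ = 32 falls short of 2088/55 but 2⁶ = 64 reaches it, so n = 6.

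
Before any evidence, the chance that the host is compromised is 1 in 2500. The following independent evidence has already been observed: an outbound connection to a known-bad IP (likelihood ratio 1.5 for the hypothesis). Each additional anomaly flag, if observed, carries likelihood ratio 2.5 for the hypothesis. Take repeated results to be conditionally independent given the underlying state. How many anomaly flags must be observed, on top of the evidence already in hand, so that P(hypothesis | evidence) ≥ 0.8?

10

Prior odds = 0.0004/0.9996 = 1/2499.
Bayes factor of the evidence already in hand = 1.5.
Odds after that evidence = (1/2499) × 1.5 = 1/1666.
Target odds = 0.8/0.2 = 4.
Need 2.5ⁿ ≥ 4 ÷ (1/1666) = 6664.
2.5⁹ = 1953125/512 falls short of 6664 but 2.5¹⁰ = 9765625/1024 reaches it, so n = 10.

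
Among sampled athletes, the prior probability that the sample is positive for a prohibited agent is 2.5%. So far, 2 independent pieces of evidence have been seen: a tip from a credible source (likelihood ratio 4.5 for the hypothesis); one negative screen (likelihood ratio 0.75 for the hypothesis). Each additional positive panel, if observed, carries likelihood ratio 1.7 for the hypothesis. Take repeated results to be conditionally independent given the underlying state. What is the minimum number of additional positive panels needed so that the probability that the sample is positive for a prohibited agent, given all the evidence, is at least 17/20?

Prior odds = 0.025/0.975 = 1/39.
Combined Bayes factor of the evidence already in hand = 4.5 × 0.75 = 3.375.
Odds after that evidence = (1/39) × 3.375 = 9/104.
Target odds = 0.85/0.15 = 17/3.
Need 1.7ⁿ ≥ 17/3 ÷ (9/104) = 1768/27.
1.7⁷ = 410338673/10000000 falls short of 1768/27 but 1.7⁸ ≈69.7576 reaches it, so n = 8.

8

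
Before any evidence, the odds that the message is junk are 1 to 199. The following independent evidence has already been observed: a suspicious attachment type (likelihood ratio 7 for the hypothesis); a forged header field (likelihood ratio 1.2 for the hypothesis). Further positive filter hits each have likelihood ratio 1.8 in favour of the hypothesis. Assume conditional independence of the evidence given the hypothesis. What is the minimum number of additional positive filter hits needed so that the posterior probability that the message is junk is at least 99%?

Prior odds = 1/199.
Combined Bayes factor of the evidence already in hand = 7 × 1.2 = 8.4.
Odds after that evidence = (1/199) × 8.4 = 42/995.
Target odds = 0.99/0.01 = 99.
Need 1.8ⁿ ≥ 99 ÷ (42/995) = 32835/14.
1.8¹³ ≈2082.3 falls short of 32835/14 but 1.8¹⁴ ≈3748.13 reaches it, so n = 14.

14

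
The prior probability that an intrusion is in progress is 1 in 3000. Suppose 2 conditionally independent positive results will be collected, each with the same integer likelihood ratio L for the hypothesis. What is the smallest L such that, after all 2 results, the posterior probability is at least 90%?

Prior odds = (1/3000)/(2999/3000) = 1/2999.
Target odds = 0.9/0.1 = 9.
Need L² ≥ 9 ÷ (1/2999) = 26991.
164² = 26896 < 26991 ≤ 27225 = 165², so L = 165.

165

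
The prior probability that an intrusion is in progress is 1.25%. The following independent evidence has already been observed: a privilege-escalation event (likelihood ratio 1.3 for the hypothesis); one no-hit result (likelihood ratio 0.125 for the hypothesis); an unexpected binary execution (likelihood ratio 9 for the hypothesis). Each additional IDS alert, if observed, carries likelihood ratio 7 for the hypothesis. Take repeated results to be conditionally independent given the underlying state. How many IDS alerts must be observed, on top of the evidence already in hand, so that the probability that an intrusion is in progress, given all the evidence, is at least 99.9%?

6

Prior odds = 0.0125/0.9875 = 1/79.
Combined Bayes factor of the evidence already in hand = 1.3 × 0.125 × 9 = 1.4625.
Odds after that evidence = (1/79) × 1.4625 = 117/6320.
Target odds = 0.999/0.001 = 999.
Need 7ⁿ ≥ 999 ÷ (117/6320) = 701520/13.
7⁵ = 16807 falls short of 701520/13 but 7⁶ = 117649 reaches it, so n = 6.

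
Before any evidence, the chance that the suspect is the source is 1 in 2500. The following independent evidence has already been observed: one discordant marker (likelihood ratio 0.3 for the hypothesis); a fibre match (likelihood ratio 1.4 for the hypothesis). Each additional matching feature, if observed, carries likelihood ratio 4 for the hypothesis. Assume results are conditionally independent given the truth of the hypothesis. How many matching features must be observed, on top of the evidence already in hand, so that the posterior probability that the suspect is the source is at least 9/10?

8

Prior odds = 0.0004/0.9996 = 1/2499.
Combined Bayes factor of the evidence already in hand = 0.3 × 1.4 = 0.42.
Odds after that evidence = (1/2499) × 0.42 = 1/5950.
Target odds = 0.9/0.1 = 9.
Need 4ⁿ ≥ 9 ÷ (1/5950) = 53550.
4⁷ = 16384 falls short of 53550 but 4⁸ = 65536 reaches it, so n = 8.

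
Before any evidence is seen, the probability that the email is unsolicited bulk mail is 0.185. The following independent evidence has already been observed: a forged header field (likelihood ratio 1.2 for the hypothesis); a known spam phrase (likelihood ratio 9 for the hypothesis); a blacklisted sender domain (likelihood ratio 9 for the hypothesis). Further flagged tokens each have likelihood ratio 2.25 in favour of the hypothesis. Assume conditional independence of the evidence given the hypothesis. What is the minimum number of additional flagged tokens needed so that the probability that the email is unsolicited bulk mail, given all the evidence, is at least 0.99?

2

Prior odds = 0.185/0.815 = 37/163.
Combined Bayes factor of the evidence already in hand = 1.2 × 9 × 9 = 97.2.
Odds after that evidence = (37/163) × 97.2 = 17982/815.
Target odds = 0.99/0.01 = 99.
Need 2.25ⁿ ≥ 99 ÷ (17982/815) = 8965/1998.
2.25¹ = 2.25 falls short of 8965/1998 but 2.25² = 5.0625 reaches it, so n = 2.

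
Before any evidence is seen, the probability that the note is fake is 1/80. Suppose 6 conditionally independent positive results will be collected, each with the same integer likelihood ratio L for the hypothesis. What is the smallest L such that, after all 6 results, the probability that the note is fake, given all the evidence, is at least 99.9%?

Prior odds = 0.0125/0.9875 = 1/79.
Target odds = 0.999/0.001 = 999.
Need L⁶ ≥ 999 ÷ (1/79) = 78921.
6⁶ = 46656 < 78921 ≤ 117649 = 7⁶, so L = 7.

7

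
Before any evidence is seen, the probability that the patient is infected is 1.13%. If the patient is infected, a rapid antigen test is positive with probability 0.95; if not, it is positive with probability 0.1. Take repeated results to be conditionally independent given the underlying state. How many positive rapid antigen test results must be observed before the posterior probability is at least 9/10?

Prior odds = 0.0113/0.9887 = 113/9887.
Likelihood ratio of a positive = 0.95/0.1 = 9.5.
Target posterior odds = 0.9/0.1 = 9.
Need (113/9887) × 9.5ⁿ ≥ 9, i.e. 9.5ⁿ ≥ 88983/113.
9.5² = 90.25 falls short of 88983/113 but 9.5³ = 857.375 reaches it, so n = 3.

3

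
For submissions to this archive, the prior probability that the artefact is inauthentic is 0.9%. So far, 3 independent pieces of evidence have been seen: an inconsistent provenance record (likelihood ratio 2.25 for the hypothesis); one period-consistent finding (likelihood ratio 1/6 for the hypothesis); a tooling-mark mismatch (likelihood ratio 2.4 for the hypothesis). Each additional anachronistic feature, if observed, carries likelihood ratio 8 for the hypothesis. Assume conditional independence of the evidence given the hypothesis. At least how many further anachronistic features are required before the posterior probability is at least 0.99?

5

Prior odds = 0.009/0.991 = 9/991.
Combined Bayes factor of the evidence already in hand = 2.25 × (1/6) × 2.4 = 0.9.
Odds after that evidence = (9/991) × 0.9 = 81/9910.
Target odds = 0.99/0.01 = 99.
Need 8ⁿ ≥ 99 ÷ (81/9910) = 109010/9.
8⁴ = 4096 falls short of 109010/9 but 8⁵ = 32768 reaches it, so n = 5.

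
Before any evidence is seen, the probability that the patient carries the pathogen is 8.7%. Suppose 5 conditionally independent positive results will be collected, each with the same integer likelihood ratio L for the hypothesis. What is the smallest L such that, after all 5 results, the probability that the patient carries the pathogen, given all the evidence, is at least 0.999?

7

Prior odds = 0.087/0.913 = 87/913.
Target odds = 0.999/0.001 = 999.
Need L⁵ ≥ 999 ÷ (87/913) = 304029/29.
6⁵ = 7776 < 304029/29 ≤ 16807 = 7⁵, so L = 7.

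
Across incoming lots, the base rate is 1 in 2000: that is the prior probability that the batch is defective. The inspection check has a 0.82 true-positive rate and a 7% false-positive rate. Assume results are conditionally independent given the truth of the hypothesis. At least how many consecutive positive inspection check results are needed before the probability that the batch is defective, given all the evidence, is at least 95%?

5

Prior odds: 0.0005 ÷ 0.9995 = 1/1999.
Likelihood ratio of a positive result = 0.82/0.07 = 82/7.
Target odds: 0.95 ÷ 0.05 = 19.
Require (82/7)ⁿ ≥ 19 ÷ (1/1999) = 37981.
(82/7)⁴ = 45212176/2401 falls short of 37981 but (82/7)⁵ ≈220587 reaches it, so n = 5.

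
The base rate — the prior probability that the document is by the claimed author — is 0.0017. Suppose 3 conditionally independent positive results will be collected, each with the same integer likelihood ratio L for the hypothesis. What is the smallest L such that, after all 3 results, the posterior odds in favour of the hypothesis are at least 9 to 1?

Prior odds = 0.0017/0.9983 = 17/9983.
Target odds = 9.
Need L³ ≥ 9 ÷ (17/9983) = 89847/17.
17³ = 4913 < 89847/17 ≤ 5832 = 18³, so L = 18.

18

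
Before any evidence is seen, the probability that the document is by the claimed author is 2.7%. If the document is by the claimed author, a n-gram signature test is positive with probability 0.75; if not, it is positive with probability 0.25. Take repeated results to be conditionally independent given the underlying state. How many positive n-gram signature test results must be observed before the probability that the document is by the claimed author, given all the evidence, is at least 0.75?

5

Prior odds: 0.027 ÷ 0.973 = 27/973.
Likelihood ratio of a positive = 0.75/0.25 = 3.
Target posterior odds = 0.75/0.25 = 3.
Need (27/973) × 3ⁿ ≥ 3, i.e. 3ⁿ ≥ 973/9.
3⁴ = 81 falls short of 973/9 but 3⁵ = 243 reaches it, so n = 5.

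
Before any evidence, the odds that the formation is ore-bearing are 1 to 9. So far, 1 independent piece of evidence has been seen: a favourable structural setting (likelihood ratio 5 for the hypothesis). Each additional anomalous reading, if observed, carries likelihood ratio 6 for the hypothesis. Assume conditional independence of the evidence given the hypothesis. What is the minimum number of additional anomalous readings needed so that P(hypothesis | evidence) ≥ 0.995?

4

Prior odds = 1/9.
Bayes factor of the evidence already in hand = 5.
Odds after that evidence = (1/9) × 5 = 5/9.
Target odds = 0.995/0.005 = 199.
Need 6ⁿ ≥ 199 ÷ (5/9) = 358.2.
6³ = 216 falls short of 358.2 but 6⁴ = 1296 reaches it, so n = 4.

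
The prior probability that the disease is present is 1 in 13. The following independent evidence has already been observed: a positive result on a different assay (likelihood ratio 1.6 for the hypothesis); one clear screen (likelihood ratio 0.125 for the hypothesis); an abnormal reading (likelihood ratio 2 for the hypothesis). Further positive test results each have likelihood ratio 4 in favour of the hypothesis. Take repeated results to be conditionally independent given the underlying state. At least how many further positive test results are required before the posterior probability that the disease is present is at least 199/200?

7

Prior odds = (1/13)/(12/13) = 1/12.
Combined Bayes factor of the evidence already in hand = 1.6 × 0.125 × 2 = 0.4.
Odds after that evidence = (1/12) × 0.4 = 1/30.
Target odds = 0.995/0.005 = 199.
Need 4ⁿ ≥ 199 ÷ (1/30) = 5970.
4⁶ = 4096 falls short of 5970 but 4⁷ = 16384 reaches it, so n = 7.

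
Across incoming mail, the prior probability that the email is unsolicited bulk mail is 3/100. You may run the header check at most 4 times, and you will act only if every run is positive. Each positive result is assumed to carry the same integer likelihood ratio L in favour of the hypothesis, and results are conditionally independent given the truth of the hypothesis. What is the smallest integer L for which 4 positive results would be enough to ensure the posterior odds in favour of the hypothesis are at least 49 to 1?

Prior odds = 0.03/0.97 = 3/97.
Target odds = 49.
Need L⁴ ≥ 49 ÷ (3/97) = 4753/3.
6⁴ = 1296 < 4753/3 ≤ 2401 = 7⁴, so L = 7.

7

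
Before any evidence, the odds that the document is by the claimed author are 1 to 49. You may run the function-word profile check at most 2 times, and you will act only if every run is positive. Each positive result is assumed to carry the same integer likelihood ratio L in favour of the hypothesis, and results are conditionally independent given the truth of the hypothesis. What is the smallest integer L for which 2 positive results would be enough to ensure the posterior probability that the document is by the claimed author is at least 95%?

31

Prior odds = 1/49.
Target odds = 0.95/0.05 = 19.
Need L² ≥ 19 ÷ (1/49) = 931.
30² = 900 < 931 ≤ 961 = 31², so L = 31.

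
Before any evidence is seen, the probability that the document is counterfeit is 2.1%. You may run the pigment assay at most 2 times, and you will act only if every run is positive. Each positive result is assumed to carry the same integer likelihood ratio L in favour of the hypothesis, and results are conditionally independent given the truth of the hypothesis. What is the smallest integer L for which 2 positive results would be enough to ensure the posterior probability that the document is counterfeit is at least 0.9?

Prior odds = 0.021/0.979 = 21/979.
Target odds = 0.9/0.1 = 9.
Need L² ≥ 9 ÷ (21/979) = 2937/7.
20² = 400 < 2937/7 ≤ 441 = 21², so L = 21.

21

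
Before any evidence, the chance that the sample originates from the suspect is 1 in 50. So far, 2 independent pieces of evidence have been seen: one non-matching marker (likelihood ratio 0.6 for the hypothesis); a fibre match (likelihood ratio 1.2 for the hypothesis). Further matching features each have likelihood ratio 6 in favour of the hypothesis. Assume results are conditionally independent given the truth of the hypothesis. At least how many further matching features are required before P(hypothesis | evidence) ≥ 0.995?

Prior odds = 0.02/0.98 = 1/49.
Combined Bayes factor of the evidence already in hand = 0.6 × 1.2 = 0.72.
Odds after that evidence = (1/49) × 0.72 = 18/1225.
Target odds = 0.995/0.005 = 199.
Need 6ⁿ ≥ 199 ÷ (18/1225) = 243775/18.
6⁵ = 7776 falls short of 243775/18 but 6⁶ = 46656 reaches it, so n = 6.

6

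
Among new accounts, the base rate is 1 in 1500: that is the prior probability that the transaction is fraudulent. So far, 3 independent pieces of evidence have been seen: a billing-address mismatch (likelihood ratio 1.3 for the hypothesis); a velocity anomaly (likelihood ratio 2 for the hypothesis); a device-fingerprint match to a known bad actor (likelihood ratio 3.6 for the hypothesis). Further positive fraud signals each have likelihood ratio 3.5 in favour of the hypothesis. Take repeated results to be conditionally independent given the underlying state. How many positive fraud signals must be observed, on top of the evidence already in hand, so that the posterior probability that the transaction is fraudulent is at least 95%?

Prior odds = (1/1500)/(1499/1500) = 1/1499.
Combined Bayes factor of the evidence already in hand = 1.3 × 2 × 3.6 = 9.36.
Odds after that evidence = (1/1499) × 9.36 = 234/37475.
Target odds = 0.95/0.05 = 19.
Need 3.5ⁿ ≥ 19 ÷ (234/37475) = 712025/234.
3.5⁶ = 1838.265625 falls short of 712025/234 but 3.5⁷ = 823543/128 reaches it, so n = 7.

7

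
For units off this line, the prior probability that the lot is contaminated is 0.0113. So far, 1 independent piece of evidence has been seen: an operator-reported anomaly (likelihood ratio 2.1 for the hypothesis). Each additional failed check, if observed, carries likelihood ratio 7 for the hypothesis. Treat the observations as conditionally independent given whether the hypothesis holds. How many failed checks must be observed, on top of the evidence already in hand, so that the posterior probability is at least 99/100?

5

Prior odds = 0.0113/0.9887 = 113/9887.
Bayes factor of the evidence already in hand = 2.1.
Odds after that evidence = (113/9887) × 2.1 = 2373/98870.
Target odds = 0.99/0.01 = 99.
Need 7ⁿ ≥ 99 ÷ (2373/98870) = 3262710/791.
7⁴ = 2401 falls short of 3262710/791 but 7⁵ = 16807 reaches it, so n = 5.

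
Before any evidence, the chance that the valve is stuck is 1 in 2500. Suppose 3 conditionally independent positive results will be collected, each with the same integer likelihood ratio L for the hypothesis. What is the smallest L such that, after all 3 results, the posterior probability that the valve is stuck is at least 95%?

37

Prior odds = 0.0004/0.9996 = 1/2499.
Target odds = 0.95/0.05 = 19.
Need L³ ≥ 19 ÷ (1/2499) = 47481.
36³ = 46656 < 47481 ≤ 50653 = 37³, so L = 37.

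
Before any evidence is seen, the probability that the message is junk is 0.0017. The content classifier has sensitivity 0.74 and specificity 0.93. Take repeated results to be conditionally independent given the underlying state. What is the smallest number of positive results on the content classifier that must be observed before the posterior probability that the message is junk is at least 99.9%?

Prior odds = 0.0017/0.9983 = 17/9983.
False-positive rate = 1 − 0.93 = 0.07; likelihood ratio of a positive = 0.74/0.07 = 74/7.
Target odds: 0.999 ÷ 0.001 = 999.
Require (74/7)ⁿ ≥ 999 ÷ (17/9983) = 9973017/17.
(74/7)⁵ ≈132029 falls short of 9973017/17 but (74/7)⁶ ≈1.39573e+06 reaches it, so n = 6.

6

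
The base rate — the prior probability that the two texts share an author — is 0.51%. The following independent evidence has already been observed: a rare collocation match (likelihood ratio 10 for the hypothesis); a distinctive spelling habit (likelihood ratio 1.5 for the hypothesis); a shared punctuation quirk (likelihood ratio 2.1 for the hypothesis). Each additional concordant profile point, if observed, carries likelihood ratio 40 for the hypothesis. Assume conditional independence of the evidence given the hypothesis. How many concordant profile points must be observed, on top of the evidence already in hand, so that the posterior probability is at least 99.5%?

2

Prior odds = 0.0051/0.9949 = 51/9949.
Combined Bayes factor of the evidence already in hand = 10 × 1.5 × 2.1 = 31.5.
Odds after that evidence = (51/9949) × 31.5 = 3213/19898.
Target odds = 0.995/0.005 = 199.
Need 40ⁿ ≥ 199 ÷ (3213/19898) = 3959702/3213.
40¹ = 40 falls short of 3959702/3213 but 40² = 1600 reaches it, so n = 2.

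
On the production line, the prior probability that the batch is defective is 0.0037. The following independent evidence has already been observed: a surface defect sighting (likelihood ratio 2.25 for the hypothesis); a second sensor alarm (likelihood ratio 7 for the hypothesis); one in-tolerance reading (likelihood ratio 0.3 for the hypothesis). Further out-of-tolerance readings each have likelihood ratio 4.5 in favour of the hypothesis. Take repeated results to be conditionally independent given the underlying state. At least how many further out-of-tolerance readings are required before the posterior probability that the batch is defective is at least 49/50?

6

Prior odds = 0.0037/0.9963 = 37/9963.
Combined Bayes factor of the evidence already in hand = 2.25 × 7 × 0.3 = 4.725.
Odds after that evidence = (37/9963) × 4.725 = 259/14760.
Target odds = 0.98/0.02 = 49.
Need 4.5ⁿ ≥ 49 ÷ (259/14760) = 103320/37.
4.5⁵ = 1845.28125 falls short of 103320/37 but 4.5⁶ = 8303.765625 reaches it, so n = 6.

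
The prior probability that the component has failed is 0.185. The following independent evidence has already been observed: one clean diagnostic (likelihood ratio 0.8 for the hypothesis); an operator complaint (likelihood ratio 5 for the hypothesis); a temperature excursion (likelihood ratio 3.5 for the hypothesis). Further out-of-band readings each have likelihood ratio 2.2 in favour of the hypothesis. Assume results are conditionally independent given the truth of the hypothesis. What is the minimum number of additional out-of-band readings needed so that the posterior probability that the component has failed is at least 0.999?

Prior odds = 0.185/0.815 = 37/163.
Combined Bayes factor of the evidence already in hand = 0.8 × 5 × 3.5 = 14.
Odds after that evidence = (37/163) × 14 = 518/163.
Target odds = 0.999/0.001 = 999.
Need 2.2ⁿ ≥ 999 ÷ (518/163) = 4401/14.
2.2⁷ = 19487171/78125 falls short of 4401/14 but 2.2⁸ = 214358881/390625 reaches it, so n = 8.

8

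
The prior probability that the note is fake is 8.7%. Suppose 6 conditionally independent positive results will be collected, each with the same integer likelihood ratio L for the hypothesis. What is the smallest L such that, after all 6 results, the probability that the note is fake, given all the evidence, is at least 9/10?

3

Prior odds = 0.087/0.913 = 87/913.
Target odds = 0.9/0.1 = 9.
Need L⁶ ≥ 9 ÷ (87/913) = 2739/29.
2⁶ = 64 < 2739/29 ≤ 729 = 3⁶, so L = 3.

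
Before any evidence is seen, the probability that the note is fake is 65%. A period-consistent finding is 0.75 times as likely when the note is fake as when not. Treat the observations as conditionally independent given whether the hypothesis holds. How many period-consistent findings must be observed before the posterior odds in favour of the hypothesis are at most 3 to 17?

Prior odds: 0.65 ÷ 0.35 = 13/7.
Likelihood ratio per period-consistent finding = 0.75.
Target odds = 3/17.
Need (13/7) × 0.75ⁿ ≤ 3/17, i.e. 0.75ⁿ ≤ 21/221.
0.75⁸ = 6561/65536 is still above 21/221 but 0.75⁹ = 19683/262144 is at or below it, so n = 9.

9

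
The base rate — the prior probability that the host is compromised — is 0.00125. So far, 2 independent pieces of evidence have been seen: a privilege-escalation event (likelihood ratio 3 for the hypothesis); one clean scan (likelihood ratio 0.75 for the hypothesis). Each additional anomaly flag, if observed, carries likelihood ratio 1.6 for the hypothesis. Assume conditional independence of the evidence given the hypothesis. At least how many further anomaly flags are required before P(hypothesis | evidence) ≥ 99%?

23

Prior odds = 0.00125/0.99875 = 1/799.
Combined Bayes factor of the evidence already in hand = 3 × 0.75 = 2.25.
Odds after that evidence = (1/799) × 2.25 = 9/3196.
Target odds = 0.99/0.01 = 99.
Need 1.6ⁿ ≥ 99 ÷ (9/3196) = 35156.
1.6²² ≈30948.5 falls short of 35156 but 1.6²³ ≈49517.6 reaches it, so n = 23.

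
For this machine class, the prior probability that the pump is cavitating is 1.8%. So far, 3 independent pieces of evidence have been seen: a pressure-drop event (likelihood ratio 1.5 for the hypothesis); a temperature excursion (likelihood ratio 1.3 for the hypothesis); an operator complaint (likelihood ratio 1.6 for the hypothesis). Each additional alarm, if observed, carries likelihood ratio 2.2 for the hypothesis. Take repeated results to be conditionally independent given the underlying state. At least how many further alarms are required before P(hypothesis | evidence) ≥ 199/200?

Prior odds = 0.018/0.982 = 9/491.
Combined Bayes factor of the evidence already in hand = 1.5 × 1.3 × 1.6 = 3.12.
Odds after that evidence = (9/491) × 3.12 = 702/12275.
Target odds = 0.995/0.005 = 199.
Need 2.2ⁿ ≥ 199 ÷ (702/12275) = 2442725/702.
2.2¹⁰ ≈2655.99 falls short of 2442725/702 but 2.2¹¹ ≈5843.18 reaches it, so n = 11.

11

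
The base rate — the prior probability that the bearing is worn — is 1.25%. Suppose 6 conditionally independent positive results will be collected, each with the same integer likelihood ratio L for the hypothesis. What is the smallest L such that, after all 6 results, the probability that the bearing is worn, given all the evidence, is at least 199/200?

Prior odds = 0.0125/0.9875 = 1/79.
Target odds = 0.995/0.005 = 199.
Need L⁶ ≥ 199 ÷ (1/79) = 15721.
5⁶ = 15625 < 15721 ≤ 46656 = 6⁶, so L = 6.

6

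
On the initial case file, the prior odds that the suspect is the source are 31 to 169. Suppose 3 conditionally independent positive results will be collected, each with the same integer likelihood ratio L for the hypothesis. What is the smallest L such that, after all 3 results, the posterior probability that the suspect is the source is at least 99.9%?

18

Prior odds = 31/169.
Target odds = 0.999/0.001 = 999.
Need L³ ≥ 999 ÷ (31/169) = 168831/31.
17³ = 4913 < 168831/31 ≤ 5832 = 18³, so L = 18.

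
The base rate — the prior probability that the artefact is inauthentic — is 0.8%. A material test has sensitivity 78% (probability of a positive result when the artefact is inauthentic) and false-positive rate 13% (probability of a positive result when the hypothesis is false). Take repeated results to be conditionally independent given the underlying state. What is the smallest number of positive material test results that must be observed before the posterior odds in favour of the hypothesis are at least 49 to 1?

5

Prior odds: 0.008 ÷ 0.992 = 1/124.
Likelihood ratio of a positive result = 0.78/0.13 = 6.
Target odds = 49.
Require 6ⁿ ≥ 49 ÷ (1/124) = 6076.
6⁴ = 1296 falls short of 6076 but 6⁵ = 7776 reaches it, so n = 5.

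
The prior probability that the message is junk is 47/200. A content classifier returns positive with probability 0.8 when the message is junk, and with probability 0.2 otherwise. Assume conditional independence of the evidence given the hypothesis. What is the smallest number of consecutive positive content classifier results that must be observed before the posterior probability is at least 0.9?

3

Prior odds: 0.235 ÷ 0.765 = 47/153.
Likelihood ratio of a positive result = 0.8/0.2 = 4.
Target odds: 0.9 ÷ 0.1 = 9.
Need (47/153) × 4ⁿ ≥ 9, i.e. 4ⁿ ≥ 1377/47.
4² = 16 falls short of 1377/47 but 4³ = 64 reaches it, so n = 3.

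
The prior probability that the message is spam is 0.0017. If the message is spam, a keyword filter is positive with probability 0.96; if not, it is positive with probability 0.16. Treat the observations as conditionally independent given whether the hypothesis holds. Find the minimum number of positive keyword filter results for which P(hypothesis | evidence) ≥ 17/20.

Prior odds: 0.0017 ÷ 0.9983 = 17/9983.
Likelihood ratio of a positive = 0.96/0.16 = 6.
Target odds: 0.85 ÷ 0.15 = 17/3.
Require 6ⁿ ≥ 17/3 ÷ (17/9983) = 9983/3.
6⁴ = 1296 falls short of 9983/3 but 6⁵ = 7776 reaches it, so n = 5.

5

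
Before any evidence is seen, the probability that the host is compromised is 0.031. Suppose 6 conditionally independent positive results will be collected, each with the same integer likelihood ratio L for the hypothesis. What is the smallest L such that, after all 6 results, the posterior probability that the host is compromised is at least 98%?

4

Prior odds = 0.031/0.969 = 31/969.
Target odds = 0.98/0.02 = 49.
Need L⁶ ≥ 49 ÷ (31/969) = 47481/31.
3⁶ = 729 < 47481/31 ≤ 4096 = 4⁶, so L = 4.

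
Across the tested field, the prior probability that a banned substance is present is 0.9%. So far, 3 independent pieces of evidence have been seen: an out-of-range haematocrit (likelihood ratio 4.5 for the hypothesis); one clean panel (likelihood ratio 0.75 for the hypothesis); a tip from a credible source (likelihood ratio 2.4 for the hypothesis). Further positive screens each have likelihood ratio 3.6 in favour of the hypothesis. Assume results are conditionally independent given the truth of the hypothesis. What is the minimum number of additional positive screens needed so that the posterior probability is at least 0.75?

3

Prior odds = 0.009/0.991 = 9/991.
Combined Bayes factor of the evidence already in hand = 4.5 × 0.75 × 2.4 = 8.1.
Odds after that evidence = (9/991) × 8.1 = 729/9910.
Target odds = 0.75/0.25 = 3.
Need 3.6ⁿ ≥ 3 ÷ (729/9910) = 9910/243.
3.6² = 12.96 falls short of 9910/243 but 3.6³ = 46.656 reaches it, so n = 3.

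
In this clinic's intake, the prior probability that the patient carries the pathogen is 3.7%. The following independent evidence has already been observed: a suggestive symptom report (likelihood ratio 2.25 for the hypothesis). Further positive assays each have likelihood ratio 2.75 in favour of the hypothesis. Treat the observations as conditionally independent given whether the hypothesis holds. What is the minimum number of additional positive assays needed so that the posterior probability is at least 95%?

6

Prior odds = 0.037/0.963 = 37/963.
Bayes factor of the evidence already in hand = 2.25.
Odds after that evidence = (37/963) × 2.25 = 37/428.
Target odds = 0.95/0.05 = 19.
Need 2.75ⁿ ≥ 19 ÷ (37/428) = 8132/37.
2.75⁵ = 161051/1024 falls short of 8132/37 but 2.75⁶ = 1771561/4096 reaches it, so n = 6.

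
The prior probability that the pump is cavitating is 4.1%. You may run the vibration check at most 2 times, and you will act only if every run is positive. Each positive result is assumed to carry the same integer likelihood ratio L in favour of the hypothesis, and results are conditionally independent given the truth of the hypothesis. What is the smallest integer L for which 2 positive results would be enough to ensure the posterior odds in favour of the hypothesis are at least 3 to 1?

Prior odds = 0.041/0.959 = 41/959.
Target odds = 3.
Need L² ≥ 3 ÷ (41/959) = 2877/41.
8² = 64 < 2877/41 ≤ 81 = 9², so L = 9.

9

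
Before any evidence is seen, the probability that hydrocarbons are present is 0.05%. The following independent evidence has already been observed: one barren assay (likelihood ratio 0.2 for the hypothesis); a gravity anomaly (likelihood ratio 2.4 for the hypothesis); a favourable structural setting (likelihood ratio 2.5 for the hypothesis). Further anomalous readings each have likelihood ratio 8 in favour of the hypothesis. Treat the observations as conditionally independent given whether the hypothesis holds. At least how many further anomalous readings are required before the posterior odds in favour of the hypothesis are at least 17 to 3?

Prior odds = 0.0005/0.9995 = 1/1999.
Combined Bayes factor of the evidence already in hand = 0.2 × 2.4 × 2.5 = 1.2.
Odds after that evidence = (1/1999) × 1.2 = 6/9995.
Target odds = 17/3.
Need 8ⁿ ≥ 17/3 ÷ (6/9995) = 169915/18.
8⁴ = 4096 falls short of 169915/18 but 8⁵ = 32768 reaches it, so n = 5.

5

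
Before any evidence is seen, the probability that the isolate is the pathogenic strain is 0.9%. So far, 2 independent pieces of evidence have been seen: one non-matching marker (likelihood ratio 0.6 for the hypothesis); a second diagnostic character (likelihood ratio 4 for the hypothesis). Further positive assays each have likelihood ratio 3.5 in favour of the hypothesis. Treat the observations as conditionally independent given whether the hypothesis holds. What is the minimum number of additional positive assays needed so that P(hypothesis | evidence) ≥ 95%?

6

Prior odds = 0.009/0.991 = 9/991.
Combined Bayes factor of the evidence already in hand = 0.6 × 4 = 2.4.
Odds after that evidence = (9/991) × 2.4 = 108/4955.
Target odds = 0.95/0.05 = 19.
Need 3.5ⁿ ≥ 19 ÷ (108/4955) = 94145/108.
3.5⁵ = 525.21875 falls short of 94145/108 but 3.5⁶ = 1838.265625 reaches it, so n = 6.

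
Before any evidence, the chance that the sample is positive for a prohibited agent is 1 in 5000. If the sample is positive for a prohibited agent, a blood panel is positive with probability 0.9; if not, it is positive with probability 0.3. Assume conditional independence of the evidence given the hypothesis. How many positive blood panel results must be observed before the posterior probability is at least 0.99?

Prior odds = 0.0002/0.9998 = 1/4999.
Likelihood ratio of a positive = 0.9/0.3 = 3.
Target posterior odds = 0.99/0.01 = 99.
Need (1/4999) × 3ⁿ ≥ 99, i.e. 3ⁿ ≥ 494901.
3¹¹ = 177147 falls short of 494901 but 3¹² = 531441 reaches it, so n = 12.

12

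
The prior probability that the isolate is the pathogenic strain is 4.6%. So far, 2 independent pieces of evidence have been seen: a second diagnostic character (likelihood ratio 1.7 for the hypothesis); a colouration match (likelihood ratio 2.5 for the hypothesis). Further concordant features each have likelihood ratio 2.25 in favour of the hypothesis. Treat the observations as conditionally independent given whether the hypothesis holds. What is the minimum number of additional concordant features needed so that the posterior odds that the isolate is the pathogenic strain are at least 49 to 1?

Prior odds = 0.046/0.954 = 23/477.
Combined Bayes factor of the evidence already in hand = 1.7 × 2.5 = 4.25.
Odds after that evidence = (23/477) × 4.25 = 391/1908.
Target odds = 49.
Need 2.25ⁿ ≥ 49 ÷ (391/1908) = 93492/391.
2.25⁶ = 531441/4096 falls short of 93492/391 but 2.25⁷ = 4782969/16384 reaches it, so n = 7.

7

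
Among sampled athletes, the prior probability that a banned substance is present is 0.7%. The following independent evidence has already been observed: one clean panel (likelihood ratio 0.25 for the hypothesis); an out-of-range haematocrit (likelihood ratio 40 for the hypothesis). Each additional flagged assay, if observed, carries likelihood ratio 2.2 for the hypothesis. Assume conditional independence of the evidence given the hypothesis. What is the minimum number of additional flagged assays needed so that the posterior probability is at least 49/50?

Prior odds = 0.007/0.993 = 7/993.
Combined Bayes factor of the evidence already in hand = 0.25 × 40 = 10.
Odds after that evidence = (7/993) × 10 = 70/993.
Target odds = 0.98/0.02 = 49.
Need 2.2ⁿ ≥ 49 ÷ (70/993) = 695.1.
2.2⁸ = 214358881/390625 falls short of 695.1 but 2.2⁹ ≈1207.27 reaches it, so n = 9.

9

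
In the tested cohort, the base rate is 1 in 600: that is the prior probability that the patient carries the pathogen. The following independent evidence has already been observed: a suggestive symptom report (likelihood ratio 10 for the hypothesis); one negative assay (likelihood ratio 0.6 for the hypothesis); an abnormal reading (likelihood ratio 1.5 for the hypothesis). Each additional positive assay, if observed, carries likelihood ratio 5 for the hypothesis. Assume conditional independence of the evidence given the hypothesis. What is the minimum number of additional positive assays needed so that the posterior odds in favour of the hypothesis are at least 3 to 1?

4

Prior odds = (1/600)/(599/600) = 1/599.
Combined Bayes factor of the evidence already in hand = 10 × 0.6 × 1.5 = 9.
Odds after that evidence = (1/599) × 9 = 9/599.
Target odds = 3.
Need 5ⁿ ≥ 3 ÷ (9/599) = 599/3.
5³ = 125 falls short of 599/3 but 5⁴ = 625 reaches it, so n = 4.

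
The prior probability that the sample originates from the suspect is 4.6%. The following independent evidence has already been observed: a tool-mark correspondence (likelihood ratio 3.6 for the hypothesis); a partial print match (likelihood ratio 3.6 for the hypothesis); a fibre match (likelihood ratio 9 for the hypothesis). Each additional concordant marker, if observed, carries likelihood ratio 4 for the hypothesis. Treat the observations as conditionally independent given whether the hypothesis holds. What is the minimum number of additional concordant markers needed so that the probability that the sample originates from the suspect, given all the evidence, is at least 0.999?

Prior odds = 0.046/0.954 = 23/477.
Combined Bayes factor of the evidence already in hand = 3.6 × 3.6 × 9 = 116.64.
Odds after that evidence = (23/477) × 116.64 = 7452/1325.
Target odds = 0.999/0.001 = 999.
Need 4ⁿ ≥ 999 ÷ (7452/1325) = 49025/276.
4³ = 64 falls short of 49025/276 but 4⁴ = 256 reaches it, so n = 4.

4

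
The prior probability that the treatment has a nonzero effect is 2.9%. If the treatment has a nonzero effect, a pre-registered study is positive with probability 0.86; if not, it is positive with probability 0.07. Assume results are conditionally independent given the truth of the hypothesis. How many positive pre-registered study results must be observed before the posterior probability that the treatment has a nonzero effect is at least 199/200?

Prior odds = 0.029/0.971 = 29/971.
Likelihood ratio of a positive = 0.86/0.07 = 86/7.
Target odds: 0.995 ÷ 0.005 = 199.
Need (29/971) × (86/7)ⁿ ≥ 199, i.e. (86/7)ⁿ ≥ 193229/29.
(86/7)³ = 636056/343 falls short of 193229/29 but (86/7)⁴ = 54700816/2401 reaches it, so n = 4.

4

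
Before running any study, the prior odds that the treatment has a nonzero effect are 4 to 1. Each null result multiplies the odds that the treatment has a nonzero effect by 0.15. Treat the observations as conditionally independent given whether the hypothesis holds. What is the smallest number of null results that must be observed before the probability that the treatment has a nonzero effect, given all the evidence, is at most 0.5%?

4

Prior odds = 4.
Likelihood ratio per null result = 0.15.
Target posterior odds = 0.005/0.995 = 1/199.
Need 4 × 0.15ⁿ ≤ 1/199, i.e. 0.15ⁿ ≤ 1/796.
0.15³ = 0.003375 is still above 1/796 but 0.15⁴ = 81/160000 is at or below it, so n = 4.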